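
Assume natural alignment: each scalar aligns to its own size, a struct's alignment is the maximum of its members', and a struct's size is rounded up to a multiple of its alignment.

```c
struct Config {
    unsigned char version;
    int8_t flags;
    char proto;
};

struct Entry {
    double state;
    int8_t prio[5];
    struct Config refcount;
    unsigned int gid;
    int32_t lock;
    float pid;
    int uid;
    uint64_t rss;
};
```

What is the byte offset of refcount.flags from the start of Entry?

Config: @0: version [1B, align 1] → 1; @1: flags [1B, align 1] → 2; @2: proto [1B, align 1] → 3; size 3, align 1
@0: state [8B, align 8] → 8
@8: prio [5B, align 1] → 13
@13: refcount [3B, align 1] → 16
within Config: flags at 1
13 + 1 = 14

14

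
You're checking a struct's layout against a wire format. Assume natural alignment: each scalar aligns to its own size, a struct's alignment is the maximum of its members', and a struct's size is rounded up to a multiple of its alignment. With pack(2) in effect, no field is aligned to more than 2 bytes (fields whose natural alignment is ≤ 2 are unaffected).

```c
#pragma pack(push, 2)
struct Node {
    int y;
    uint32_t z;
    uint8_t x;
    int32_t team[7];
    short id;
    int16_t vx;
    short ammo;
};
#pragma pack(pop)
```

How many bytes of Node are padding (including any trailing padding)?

1

0..4  y  (4B, 2-aligned)
4..8  z  (4B, 2-aligned)
8..9  x  (1B, 1-aligned)
9..10  -- padding (1B)
10..38  team  (28B, 2-aligned)
38..40  id  (2B, 2-aligned)
40..42  vx  (2B, 2-aligned)
42..44  ammo  (2B, 2-aligned)
sizeof = 44, alignof = 2
data bytes 43, size 44 → padding 1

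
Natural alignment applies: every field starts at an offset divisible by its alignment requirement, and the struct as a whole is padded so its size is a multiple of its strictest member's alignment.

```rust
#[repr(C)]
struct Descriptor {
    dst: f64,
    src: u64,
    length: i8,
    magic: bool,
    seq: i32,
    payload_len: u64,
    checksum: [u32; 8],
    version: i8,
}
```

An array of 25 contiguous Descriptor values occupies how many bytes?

1800

0..8  dst  (8B, 8-aligned)
8..16  src  (8B, 8-aligned)
16..17  length  (1B, 1-aligned)
17..18  magic  (1B, 1-aligned)
18..20  -- padding (2B)
20..24  seq  (4B, 4-aligned)
24..32  payload_len  (8B, 8-aligned)
32..64  checksum  (32B, 4-aligned)
64..65  version  (1B, 1-aligned)
65..72  -- tail padding (7B)
sizeof = 72, alignof = 8
array of 25: 25 × 72 = 1800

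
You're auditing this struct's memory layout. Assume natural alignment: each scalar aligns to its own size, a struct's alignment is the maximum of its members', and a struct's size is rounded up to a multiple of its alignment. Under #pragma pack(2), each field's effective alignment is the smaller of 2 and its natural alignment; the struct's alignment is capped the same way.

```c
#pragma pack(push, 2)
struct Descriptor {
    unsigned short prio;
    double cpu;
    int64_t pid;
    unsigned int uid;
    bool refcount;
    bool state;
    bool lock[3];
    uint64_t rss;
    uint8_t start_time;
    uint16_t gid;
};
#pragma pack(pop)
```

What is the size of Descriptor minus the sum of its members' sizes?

2

0..2  prio  (2B, 2-aligned)
2..10  cpu  (8B, 2-aligned)
10..18  pid  (8B, 2-aligned)
18..22  uid  (4B, 2-aligned)
22..23  refcount  (1B, 1-aligned)
23..24  state  (1B, 1-aligned)
24..27  lock  (3B, 1-aligned)
27..28  -- padding (1B)
28..36  rss  (8B, 2-aligned)
36..37  start_time  (1B, 1-aligned)
37..38  -- padding (1B)
38..40  gid  (2B, 2-aligned)
sizeof = 40, alignof = 2
data bytes 38, size 40 → padding 2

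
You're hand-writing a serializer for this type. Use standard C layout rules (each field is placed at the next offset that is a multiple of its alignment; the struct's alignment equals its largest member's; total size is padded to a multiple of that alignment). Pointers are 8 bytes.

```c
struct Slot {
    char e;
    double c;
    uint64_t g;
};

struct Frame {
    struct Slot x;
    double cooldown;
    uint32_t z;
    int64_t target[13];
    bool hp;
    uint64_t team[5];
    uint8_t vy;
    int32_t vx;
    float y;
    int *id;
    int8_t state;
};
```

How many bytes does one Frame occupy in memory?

224 bytes

Slot: e at 0 (size 1, align 1) → ends 1; pad 7 to align 8 for c; c at 8 (size 8, align 8) → ends 16; g at 16 (size 8, align 8) → ends 24; total 24 bytes, alignment 8
x at 0 (size 24, align 8) → ends 24
cooldown at 24 (size 8, align 8) → ends 32
z at 32 (size 4, align 4) → ends 36
pad 4 to align 8 for target
target at 40 (size 104, align 8) → ends 144
hp at 144 (size 1, align 1) → ends 145
pad 7 to align 8 for team
team at 152 (size 40, align 8) → ends 192
vy at 192 (size 1, align 1) → ends 193
pad 3 to align 4 for vx
vx at 196 (size 4, align 4) → ends 200
y at 200 (size 4, align 4) → ends 204
pad 4 to align 8 for id
id at 208 (size 8, align 8) → ends 216
state at 216 (size 1, align 1) → ends 217
tail pad 7 to reach multiple of 8
total 224 bytes, alignment 8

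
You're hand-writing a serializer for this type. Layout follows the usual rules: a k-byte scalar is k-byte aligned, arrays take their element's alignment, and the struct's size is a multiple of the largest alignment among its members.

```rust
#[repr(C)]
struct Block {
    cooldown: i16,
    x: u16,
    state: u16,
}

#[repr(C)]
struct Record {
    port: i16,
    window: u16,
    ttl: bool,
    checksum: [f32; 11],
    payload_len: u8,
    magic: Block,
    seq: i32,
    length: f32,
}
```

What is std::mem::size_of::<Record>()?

68

Block: @0: cooldown [2B, align 2] → 2; @2: x [2B, align 2] → 4; @4: state [2B, align 2] → 6; size 6, align 2
@0: port [2B, align 2] → 2
@2: window [2B, align 2] → 4
@4: ttl [1B, align 1] → 5
+3 pad (align 4)
@8: checksum [44B, align 4] → 52
@52: payload_len [1B, align 1] → 53
+1 pad (align 2)
@54: magic [6B, align 2] → 60
@60: seq [4B, align 4] → 64
@64: length [4B, align 4] → 68
size 68, align 4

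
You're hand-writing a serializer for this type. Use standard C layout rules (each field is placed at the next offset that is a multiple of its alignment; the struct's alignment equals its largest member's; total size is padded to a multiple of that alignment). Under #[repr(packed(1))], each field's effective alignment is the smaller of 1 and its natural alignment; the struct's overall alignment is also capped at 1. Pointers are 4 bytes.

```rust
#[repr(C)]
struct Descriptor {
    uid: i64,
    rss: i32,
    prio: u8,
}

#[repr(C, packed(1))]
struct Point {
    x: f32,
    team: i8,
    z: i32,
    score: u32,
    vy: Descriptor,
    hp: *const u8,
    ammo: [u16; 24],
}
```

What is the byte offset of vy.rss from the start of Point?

21

Descriptor: uid at 0 (size 8, align 8) → ends 8; rss at 8 (size 4, align 4) → ends 12; prio at 12 (size 1, align 1) → ends 13; tail pad 3 to reach multiple of 8; total 16 bytes, alignment 8
x at 0 (size 4, align 1) → ends 4
team at 4 (size 1, align 1) → ends 5
z at 5 (size 4, align 1) → ends 9
score at 9 (size 4, align 1) → ends 13
vy at 13 (size 16, align 1) → ends 29
within Descriptor: rss at 8
13 + 8 = 21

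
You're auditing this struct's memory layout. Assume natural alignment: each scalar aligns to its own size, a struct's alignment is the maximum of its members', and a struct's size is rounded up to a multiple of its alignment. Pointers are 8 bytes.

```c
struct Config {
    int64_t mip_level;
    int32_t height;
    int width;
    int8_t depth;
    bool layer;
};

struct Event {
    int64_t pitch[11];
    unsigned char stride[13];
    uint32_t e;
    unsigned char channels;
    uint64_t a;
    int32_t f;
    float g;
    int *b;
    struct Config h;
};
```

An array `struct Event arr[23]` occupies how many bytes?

3680

Config: @0: mip_level [8B, align 8] → 8; @8: height [4B, align 4] → 12; @12: width [4B, align 4] → 16; @16: depth [1B, align 1] → 17; @17: layer [1B, align 1] → 18; +6 tail pad (align 8); size 24, align 8
@0: pitch [88B, align 8] → 88
@88: stride [13B, align 1] → 101
+3 pad (align 4)
@104: e [4B, align 4] → 108
@108: channels [1B, align 1] → 109
+3 pad (align 8)
@112: a [8B, align 8] → 120
@120: f [4B, align 4] → 124
@124: g [4B, align 4] → 128
@128: b [8B, align 8] → 136
@136: h [24B, align 8] → 160
size 160, align 8
array of 23: 23 × 160 = 3680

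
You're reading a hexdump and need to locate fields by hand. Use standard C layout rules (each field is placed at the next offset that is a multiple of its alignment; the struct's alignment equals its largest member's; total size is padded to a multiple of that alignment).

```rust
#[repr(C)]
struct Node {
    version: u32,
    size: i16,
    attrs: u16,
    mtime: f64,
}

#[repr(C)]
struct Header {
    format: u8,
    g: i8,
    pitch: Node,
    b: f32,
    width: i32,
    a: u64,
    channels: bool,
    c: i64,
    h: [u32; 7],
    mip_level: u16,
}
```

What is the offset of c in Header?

48

Node: 0..4  version  (4B, 4-aligned); 4..6  size  (2B, 2-aligned); 6..8  attrs  (2B, 2-aligned); 8..16  mtime  (8B, 8-aligned); sizeof = 16, alignof = 8
0..1  format  (1B, 1-aligned)
1..2  g  (1B, 1-aligned)
2..8  -- padding (6B)
8..24  pitch  (16B, 8-aligned)
24..28  b  (4B, 4-aligned)
28..32  width  (4B, 4-aligned)
32..40  a  (8B, 8-aligned)
40..41  channels  (1B, 1-aligned)
41..48  -- padding (7B)
48..56  c  (8B, 8-aligned)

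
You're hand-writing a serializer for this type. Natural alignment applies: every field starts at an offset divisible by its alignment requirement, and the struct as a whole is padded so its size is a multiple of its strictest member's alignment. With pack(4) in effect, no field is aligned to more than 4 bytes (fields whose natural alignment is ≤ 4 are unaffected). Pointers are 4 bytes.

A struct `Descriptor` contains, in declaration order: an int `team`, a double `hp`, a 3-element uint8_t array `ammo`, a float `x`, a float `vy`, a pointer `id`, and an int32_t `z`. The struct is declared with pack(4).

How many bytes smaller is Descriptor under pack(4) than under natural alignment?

8

natural layout:
  @0: team [4B, align 4] → 4
  +4 pad (align 8)
  @8: hp [8B, align 8] → 16
  @16: ammo [3B, align 1] → 19
  +1 pad (align 4)
  @20: x [4B, align 4] → 24
  @24: vy [4B, align 4] → 28
  @28: id [4B, align 4] → 32
  @32: z [4B, align 4] → 36
  +4 tail pad (align 8)
  size 40, align 8
packed(4) layout:
  @0: team [4B, align 4] → 4
  @4: hp [8B, align 4] → 12
  @12: ammo [3B, align 1] → 15
  +1 pad (align 4)
  @16: x [4B, align 4] → 20
  @20: vy [4B, align 4] → 24
  @24: id [4B, align 4] → 28
  @28: z [4B, align 4] → 32
  size 32, align 4
40 − 32 = 8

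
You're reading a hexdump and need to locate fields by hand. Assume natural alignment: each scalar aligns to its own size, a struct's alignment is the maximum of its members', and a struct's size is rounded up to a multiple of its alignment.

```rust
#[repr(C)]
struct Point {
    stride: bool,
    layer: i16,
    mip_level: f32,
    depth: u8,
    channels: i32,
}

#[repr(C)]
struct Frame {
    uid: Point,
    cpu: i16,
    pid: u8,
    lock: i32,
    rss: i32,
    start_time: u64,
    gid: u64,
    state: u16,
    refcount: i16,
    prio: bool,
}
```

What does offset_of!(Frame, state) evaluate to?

Point: @0: stride [1B, align 1] → 1; +1 pad (align 2); @2: layer [2B, align 2] → 4; @4: mip_level [4B, align 4] → 8; @8: depth [1B, align 1] → 9; +3 pad (align 4); @12: channels [4B, align 4] → 16; size 16, align 4
@0: uid [16B, align 4] → 16
@16: cpu [2B, align 2] → 18
@18: pid [1B, align 1] → 19
+1 pad (align 4)
@20: lock [4B, align 4] → 24
@24: rss [4B, align 4] → 28
+4 pad (align 8)
@32: start_time [8B, align 8] → 40
@40: gid [8B, align 8] → 48
@48: state [2B, align 2] → 50

48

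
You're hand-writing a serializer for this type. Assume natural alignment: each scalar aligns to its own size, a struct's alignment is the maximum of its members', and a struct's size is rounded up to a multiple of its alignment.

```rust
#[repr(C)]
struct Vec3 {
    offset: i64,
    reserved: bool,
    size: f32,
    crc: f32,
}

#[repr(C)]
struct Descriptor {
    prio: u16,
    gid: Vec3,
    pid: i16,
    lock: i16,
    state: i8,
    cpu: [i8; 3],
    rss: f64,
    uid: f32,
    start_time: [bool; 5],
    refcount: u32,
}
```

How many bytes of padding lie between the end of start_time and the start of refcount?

Vec3: 0..8  offset  (8B, 8-aligned); 8..9  reserved  (1B, 1-aligned); 9..12  -- padding (3B); 12..16  size  (4B, 4-aligned); 16..20  crc  (4B, 4-aligned); 20..24  -- tail padding (4B); sizeof = 24, alignof = 8
0..2  prio  (2B, 2-aligned)
2..8  -- padding (6B)
8..32  gid  (24B, 8-aligned)
32..34  pid  (2B, 2-aligned)
34..36  lock  (2B, 2-aligned)
36..37  state  (1B, 1-aligned)
37..40  cpu  (3B, 1-aligned)
40..48  rss  (8B, 8-aligned)
48..52  uid  (4B, 4-aligned)
52..57  start_time  (5B, 1-aligned)
57..60  -- padding (3B)
60..64  refcount  (4B, 4-aligned)

3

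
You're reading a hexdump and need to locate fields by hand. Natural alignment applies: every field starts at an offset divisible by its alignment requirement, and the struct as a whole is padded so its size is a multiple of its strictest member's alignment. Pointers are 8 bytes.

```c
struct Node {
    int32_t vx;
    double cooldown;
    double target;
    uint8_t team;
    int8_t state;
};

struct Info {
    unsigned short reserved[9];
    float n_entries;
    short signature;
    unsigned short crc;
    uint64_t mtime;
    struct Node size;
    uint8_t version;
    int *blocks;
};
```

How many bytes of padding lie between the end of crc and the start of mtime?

4

Node: 0..4  vx  (4B, 4-aligned); 4..8  -- padding (4B); 8..16  cooldown  (8B, 8-aligned); 16..24  target  (8B, 8-aligned); 24..25  team  (1B, 1-aligned); 25..26  state  (1B, 1-aligned); 26..32  -- tail padding (6B); sizeof = 32, alignof = 8
0..18  reserved  (18B, 2-aligned)
18..20  -- padding (2B)
20..24  n_entries  (4B, 4-aligned)
24..26  signature  (2B, 2-aligned)
26..28  crc  (2B, 2-aligned)
28..32  -- padding (4B)
32..40  mtime  (8B, 8-aligned)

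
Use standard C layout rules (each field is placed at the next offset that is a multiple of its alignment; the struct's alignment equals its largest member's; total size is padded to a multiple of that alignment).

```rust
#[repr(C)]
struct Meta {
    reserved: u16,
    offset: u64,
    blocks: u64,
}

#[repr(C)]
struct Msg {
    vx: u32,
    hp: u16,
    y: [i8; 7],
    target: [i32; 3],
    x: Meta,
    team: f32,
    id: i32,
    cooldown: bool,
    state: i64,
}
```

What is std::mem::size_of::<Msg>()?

Meta: reserved at 0 (size 2, align 2) → ends 2; pad 6 to align 8 for offset; offset at 8 (size 8, align 8) → ends 16; blocks at 16 (size 8, align 8) → ends 24; total 24 bytes, alignment 8
vx at 0 (size 4, align 4) → ends 4
hp at 4 (size 2, align 2) → ends 6
y at 6 (size 7, align 1) → ends 13
pad 3 to align 4 for target
target at 16 (size 12, align 4) → ends 28
pad 4 to align 8 for x
x at 32 (size 24, align 8) → ends 56
team at 56 (size 4, align 4) → ends 60
id at 60 (size 4, align 4) → ends 64
cooldown at 64 (size 1, align 1) → ends 65
pad 7 to align 8 for state
state at 72 (size 8, align 8) → ends 80
total 80 bytes, alignment 8

80 bytes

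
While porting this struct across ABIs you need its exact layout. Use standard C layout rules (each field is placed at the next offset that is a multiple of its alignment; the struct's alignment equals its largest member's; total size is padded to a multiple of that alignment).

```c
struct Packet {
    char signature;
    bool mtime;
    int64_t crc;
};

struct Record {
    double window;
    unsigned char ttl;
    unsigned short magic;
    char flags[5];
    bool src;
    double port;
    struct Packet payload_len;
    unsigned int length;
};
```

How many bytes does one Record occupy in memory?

56 bytes

Packet: signature at 0 (size 1, align 1) → ends 1; mtime at 1 (size 1, align 1) → ends 2; pad 6 to align 8 for crc; crc at 8 (size 8, align 8) → ends 16; total 16 bytes, alignment 8
window at 0 (size 8, align 8) → ends 8
ttl at 8 (size 1, align 1) → ends 9
pad 1 to align 2 for magic
magic at 10 (size 2, align 2) → ends 12
flags at 12 (size 5, align 1) → ends 17
src at 17 (size 1, align 1) → ends 18
pad 6 to align 8 for port
port at 24 (size 8, align 8) → ends 32
payload_len at 32 (size 16, align 8) → ends 48
length at 48 (size 4, align 4) → ends 52
tail pad 4 to reach multiple of 8
total 56 bytes, alignment 8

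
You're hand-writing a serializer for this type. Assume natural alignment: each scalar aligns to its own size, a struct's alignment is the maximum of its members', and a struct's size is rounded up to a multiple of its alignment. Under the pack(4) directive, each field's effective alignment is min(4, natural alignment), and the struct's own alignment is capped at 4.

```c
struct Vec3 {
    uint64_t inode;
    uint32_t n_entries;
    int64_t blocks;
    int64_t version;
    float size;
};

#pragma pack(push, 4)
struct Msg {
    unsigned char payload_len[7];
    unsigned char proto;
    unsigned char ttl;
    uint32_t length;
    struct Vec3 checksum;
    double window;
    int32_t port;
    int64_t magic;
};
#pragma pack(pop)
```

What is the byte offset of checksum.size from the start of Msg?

Vec3: inode at 0 (size 8, align 8) → ends 8; n_entries at 8 (size 4, align 4) → ends 12; pad 4 to align 8 for blocks; blocks at 16 (size 8, align 8) → ends 24; version at 24 (size 8, align 8) → ends 32; size at 32 (size 4, align 4) → ends 36; tail pad 4 to reach multiple of 8; total 40 bytes, alignment 8
payload_len at 0 (size 7, align 1) → ends 7
proto at 7 (size 1, align 1) → ends 8
ttl at 8 (size 1, align 1) → ends 9
pad 3 to align 4 for length
length at 12 (size 4, align 4) → ends 16
checksum at 16 (size 40, align 4) → ends 56
within Vec3: size at 32
16 + 32 = 48

48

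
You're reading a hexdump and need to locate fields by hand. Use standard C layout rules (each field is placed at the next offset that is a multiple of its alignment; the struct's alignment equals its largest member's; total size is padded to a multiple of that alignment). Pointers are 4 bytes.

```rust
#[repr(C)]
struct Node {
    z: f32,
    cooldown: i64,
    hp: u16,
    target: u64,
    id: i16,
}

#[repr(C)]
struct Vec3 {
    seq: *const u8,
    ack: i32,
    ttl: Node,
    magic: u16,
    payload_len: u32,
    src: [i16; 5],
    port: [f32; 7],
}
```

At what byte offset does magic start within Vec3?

Node: z at 0 (size 4, align 4) → ends 4; pad 4 to align 8 for cooldown; cooldown at 8 (size 8, align 8) → ends 16; hp at 16 (size 2, align 2) → ends 18; pad 6 to align 8 for target; target at 24 (size 8, align 8) → ends 32; id at 32 (size 2, align 2) → ends 34; tail pad 6 to reach multiple of 8; total 40 bytes, alignment 8
seq at 0 (size 4, align 4) → ends 4
ack at 4 (size 4, align 4) → ends 8
ttl at 8 (size 40, align 8) → ends 48
magic at 48 (size 2, align 2) → ends 50

48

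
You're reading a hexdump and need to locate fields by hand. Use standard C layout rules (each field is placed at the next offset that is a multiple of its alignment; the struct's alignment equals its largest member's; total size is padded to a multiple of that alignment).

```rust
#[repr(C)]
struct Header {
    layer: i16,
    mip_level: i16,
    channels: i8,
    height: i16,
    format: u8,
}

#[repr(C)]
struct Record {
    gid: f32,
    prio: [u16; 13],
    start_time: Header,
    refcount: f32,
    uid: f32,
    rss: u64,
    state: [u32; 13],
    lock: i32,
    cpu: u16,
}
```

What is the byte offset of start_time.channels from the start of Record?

Header: layer at 0 (size 2, align 2) → ends 2; mip_level at 2 (size 2, align 2) → ends 4; channels at 4 (size 1, align 1) → ends 5; pad 1 to align 2 for height; height at 6 (size 2, align 2) → ends 8; format at 8 (size 1, align 1) → ends 9; tail pad 1 to reach multiple of 2; total 10 bytes, alignment 2
gid at 0 (size 4, align 4) → ends 4
prio at 4 (size 26, align 2) → ends 30
start_time at 30 (size 10, align 2) → ends 40
within Header: channels at 4
30 + 4 = 34

34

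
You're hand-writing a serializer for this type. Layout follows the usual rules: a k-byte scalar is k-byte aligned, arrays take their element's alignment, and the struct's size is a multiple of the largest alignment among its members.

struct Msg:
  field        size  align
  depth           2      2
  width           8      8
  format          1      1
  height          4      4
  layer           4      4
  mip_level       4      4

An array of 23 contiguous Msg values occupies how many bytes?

0..2  depth  (2B, 2-aligned)
2..8  -- padding (6B)
8..16  width  (8B, 8-aligned)
16..17  format  (1B, 1-aligned)
17..20  -- padding (3B)
20..24  height  (4B, 4-aligned)
24..28  layer  (4B, 4-aligned)
28..32  mip_level  (4B, 4-aligned)
sizeof = 32, alignof = 8
array of 23: 23 × 32 = 736

736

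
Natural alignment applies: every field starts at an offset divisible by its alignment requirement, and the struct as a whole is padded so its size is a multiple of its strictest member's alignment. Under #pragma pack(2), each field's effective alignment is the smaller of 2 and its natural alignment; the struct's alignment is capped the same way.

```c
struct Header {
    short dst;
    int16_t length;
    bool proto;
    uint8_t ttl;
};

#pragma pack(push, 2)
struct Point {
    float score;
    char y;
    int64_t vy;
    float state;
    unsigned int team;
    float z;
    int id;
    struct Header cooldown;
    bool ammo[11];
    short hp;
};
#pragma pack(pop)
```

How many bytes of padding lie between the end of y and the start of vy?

1

Header: dst at 0 (size 2, align 2) → ends 2; length at 2 (size 2, align 2) → ends 4; proto at 4 (size 1, align 1) → ends 5; ttl at 5 (size 1, align 1) → ends 6; total 6 bytes, alignment 2
score at 0 (size 4, align 2) → ends 4
y at 4 (size 1, align 1) → ends 5
pad 1 to align 2 for vy
vy at 6 (size 8, align 2) → ends 14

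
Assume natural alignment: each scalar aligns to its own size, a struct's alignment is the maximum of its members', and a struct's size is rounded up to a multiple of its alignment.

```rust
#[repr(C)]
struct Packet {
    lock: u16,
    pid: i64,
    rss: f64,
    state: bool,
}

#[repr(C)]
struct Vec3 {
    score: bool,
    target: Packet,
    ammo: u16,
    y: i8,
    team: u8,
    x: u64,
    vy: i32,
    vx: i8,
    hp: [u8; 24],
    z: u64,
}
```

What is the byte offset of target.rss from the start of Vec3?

24

Packet: lock at 0 (size 2, align 2) → ends 2; pad 6 to align 8 for pid; pid at 8 (size 8, align 8) → ends 16; rss at 16 (size 8, align 8) → ends 24; state at 24 (size 1, align 1) → ends 25; tail pad 7 to reach multiple of 8; total 32 bytes, alignment 8
score at 0 (size 1, align 1) → ends 1
pad 7 to align 8 for target
target at 8 (size 32, align 8) → ends 40
within Packet: rss at 16
8 + 16 = 24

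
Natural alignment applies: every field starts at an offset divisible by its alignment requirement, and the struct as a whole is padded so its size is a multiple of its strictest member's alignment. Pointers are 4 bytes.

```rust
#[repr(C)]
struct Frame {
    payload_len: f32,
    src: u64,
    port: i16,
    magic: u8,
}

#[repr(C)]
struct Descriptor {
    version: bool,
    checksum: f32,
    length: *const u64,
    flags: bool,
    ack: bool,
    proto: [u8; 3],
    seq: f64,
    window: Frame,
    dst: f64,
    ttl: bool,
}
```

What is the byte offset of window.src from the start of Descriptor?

Frame: @0: payload_len [4B, align 4] → 4; +4 pad (align 8); @8: src [8B, align 8] → 16; @16: port [2B, align 2] → 18; @18: magic [1B, align 1] → 19; +5 tail pad (align 8); size 24, align 8
@0: version [1B, align 1] → 1
+3 pad (align 4)
@4: checksum [4B, align 4] → 8
@8: length [4B, align 4] → 12
@12: flags [1B, align 1] → 13
@13: ack [1B, align 1] → 14
@14: proto [3B, align 1] → 17
+7 pad (align 8)
@24: seq [8B, align 8] → 32
@32: window [24B, align 8] → 56
within Frame: src at 8
32 + 8 = 40

40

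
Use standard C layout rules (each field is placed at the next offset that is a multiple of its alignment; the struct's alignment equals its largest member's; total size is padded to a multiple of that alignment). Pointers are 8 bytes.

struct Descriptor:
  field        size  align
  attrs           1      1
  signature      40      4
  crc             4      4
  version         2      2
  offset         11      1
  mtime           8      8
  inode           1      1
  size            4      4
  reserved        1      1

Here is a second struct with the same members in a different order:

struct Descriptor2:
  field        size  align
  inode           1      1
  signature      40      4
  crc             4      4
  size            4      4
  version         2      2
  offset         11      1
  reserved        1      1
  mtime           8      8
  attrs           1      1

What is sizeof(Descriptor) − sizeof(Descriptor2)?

0

0..1  attrs  (1B, 1-aligned)
1..4  -- padding (3B)
4..44  signature  (40B, 4-aligned)
44..48  crc  (4B, 4-aligned)
48..50  version  (2B, 2-aligned)
50..61  offset  (11B, 1-aligned)
61..64  -- padding (3B)
64..72  mtime  (8B, 8-aligned)
72..73  inode  (1B, 1-aligned)
73..76  -- padding (3B)
76..80  size  (4B, 4-aligned)
80..81  reserved  (1B, 1-aligned)
81..88  -- tail padding (7B)
sizeof = 88, alignof = 8
— Descriptor2 —
0..1  inode  (1B, 1-aligned)
1..4  -- padding (3B)
4..44  signature  (40B, 4-aligned)
44..48  crc  (4B, 4-aligned)
48..52  size  (4B, 4-aligned)
52..54  version  (2B, 2-aligned)
54..65  offset  (11B, 1-aligned)
65..66  reserved  (1B, 1-aligned)
66..72  -- padding (6B)
72..80  mtime  (8B, 8-aligned)
80..81  attrs  (1B, 1-aligned)
81..88  -- tail padding (7B)
sizeof = 88, alignof = 8
88 − 88 = 0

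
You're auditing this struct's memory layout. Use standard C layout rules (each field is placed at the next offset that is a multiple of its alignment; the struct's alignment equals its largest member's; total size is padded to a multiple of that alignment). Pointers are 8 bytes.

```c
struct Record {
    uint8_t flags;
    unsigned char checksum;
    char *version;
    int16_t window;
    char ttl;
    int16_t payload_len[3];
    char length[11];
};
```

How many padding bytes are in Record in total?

0..1  flags  (1B, 1-aligned)
1..2  checksum  (1B, 1-aligned)
2..8  -- padding (6B)
8..16  version  (8B, 8-aligned)
16..18  window  (2B, 2-aligned)
18..19  ttl  (1B, 1-aligned)
19..20  -- padding (1B)
20..26  payload_len  (6B, 2-aligned)
26..37  length  (11B, 1-aligned)
37..40  -- tail padding (3B)
sizeof = 40, alignof = 8
data bytes 30, size 40 → padding 10

10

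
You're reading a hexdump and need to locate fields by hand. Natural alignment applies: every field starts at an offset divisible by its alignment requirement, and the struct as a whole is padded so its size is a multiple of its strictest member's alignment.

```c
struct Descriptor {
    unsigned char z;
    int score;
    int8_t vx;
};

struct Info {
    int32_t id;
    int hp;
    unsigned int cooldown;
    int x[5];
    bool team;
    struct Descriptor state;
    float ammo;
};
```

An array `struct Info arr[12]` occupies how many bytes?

Descriptor: 0..1  z  (1B, 1-aligned); 1..4  -- padding (3B); 4..8  score  (4B, 4-aligned); 8..9  vx  (1B, 1-aligned); 9..12  -- tail padding (3B); sizeof = 12, alignof = 4
0..4  id  (4B, 4-aligned)
4..8  hp  (4B, 4-aligned)
8..12  cooldown  (4B, 4-aligned)
12..32  x  (20B, 4-aligned)
32..33  team  (1B, 1-aligned)
33..36  -- padding (3B)
36..48  state  (12B, 4-aligned)
48..52  ammo  (4B, 4-aligned)
sizeof = 52, alignof = 4
array of 12: 12 × 52 = 624

624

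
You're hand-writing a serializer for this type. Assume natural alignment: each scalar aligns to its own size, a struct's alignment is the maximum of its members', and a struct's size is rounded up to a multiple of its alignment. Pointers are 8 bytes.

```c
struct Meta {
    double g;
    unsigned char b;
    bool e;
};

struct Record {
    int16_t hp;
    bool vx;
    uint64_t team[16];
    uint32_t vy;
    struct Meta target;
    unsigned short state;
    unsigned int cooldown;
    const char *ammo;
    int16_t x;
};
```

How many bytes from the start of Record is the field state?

160

Meta: g at 0 (size 8, align 8) → ends 8; b at 8 (size 1, align 1) → ends 9; e at 9 (size 1, align 1) → ends 10; tail pad 6 to reach multiple of 8; total 16 bytes, alignment 8
hp at 0 (size 2, align 2) → ends 2
vx at 2 (size 1, align 1) → ends 3
pad 5 to align 8 for team
team at 8 (size 128, align 8) → ends 136
vy at 136 (size 4, align 4) → ends 140
pad 4 to align 8 for target
target at 144 (size 16, align 8) → ends 160
state at 160 (size 2, align 2) → ends 162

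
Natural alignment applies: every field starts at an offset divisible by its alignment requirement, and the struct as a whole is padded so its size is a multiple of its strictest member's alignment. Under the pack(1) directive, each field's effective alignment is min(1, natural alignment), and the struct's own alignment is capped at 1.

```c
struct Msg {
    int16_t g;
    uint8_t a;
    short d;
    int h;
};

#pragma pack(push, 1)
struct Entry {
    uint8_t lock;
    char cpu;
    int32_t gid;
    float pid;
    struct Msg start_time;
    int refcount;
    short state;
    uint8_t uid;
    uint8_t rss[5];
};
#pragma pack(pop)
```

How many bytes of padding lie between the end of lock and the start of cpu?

Msg: @0: g [2B, align 2] → 2; @2: a [1B, align 1] → 3; +1 pad (align 2); @4: d [2B, align 2] → 6; +2 pad (align 4); @8: h [4B, align 4] → 12; size 12, align 4
@0: lock [1B, align 1] → 1
@1: cpu [1B, align 1] → 2

0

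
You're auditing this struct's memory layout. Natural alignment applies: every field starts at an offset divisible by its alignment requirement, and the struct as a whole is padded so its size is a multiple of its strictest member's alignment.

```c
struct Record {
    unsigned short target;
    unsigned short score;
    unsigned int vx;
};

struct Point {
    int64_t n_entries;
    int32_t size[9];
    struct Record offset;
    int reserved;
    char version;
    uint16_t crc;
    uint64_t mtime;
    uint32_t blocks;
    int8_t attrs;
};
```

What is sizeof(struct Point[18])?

1440

Record: 0..2  target  (2B, 2-aligned); 2..4  score  (2B, 2-aligned); 4..8  vx  (4B, 4-aligned); sizeof = 8, alignof = 4
0..8  n_entries  (8B, 8-aligned)
8..44  size  (36B, 4-aligned)
44..52  offset  (8B, 4-aligned)
52..56  reserved  (4B, 4-aligned)
56..57  version  (1B, 1-aligned)
57..58  -- padding (1B)
58..60  crc  (2B, 2-aligned)
60..64  -- padding (4B)
64..72  mtime  (8B, 8-aligned)
72..76  blocks  (4B, 4-aligned)
76..77  attrs  (1B, 1-aligned)
77..80  -- tail padding (3B)
sizeof = 80, alignof = 8
array of 18: 18 × 80 = 1440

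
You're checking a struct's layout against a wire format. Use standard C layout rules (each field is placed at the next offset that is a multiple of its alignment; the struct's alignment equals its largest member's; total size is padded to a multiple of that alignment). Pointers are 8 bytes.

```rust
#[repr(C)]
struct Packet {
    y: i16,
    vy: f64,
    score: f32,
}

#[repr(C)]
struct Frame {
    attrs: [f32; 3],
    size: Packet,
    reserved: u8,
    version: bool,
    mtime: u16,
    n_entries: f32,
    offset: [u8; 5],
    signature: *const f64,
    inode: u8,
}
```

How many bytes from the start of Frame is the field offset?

48

Packet: 0..2  y  (2B, 2-aligned); 2..8  -- padding (6B); 8..16  vy  (8B, 8-aligned); 16..20  score  (4B, 4-aligned); 20..24  -- tail padding (4B); sizeof = 24, alignof = 8
0..12  attrs  (12B, 4-aligned)
12..16  -- padding (4B)
16..40  size  (24B, 8-aligned)
40..41  reserved  (1B, 1-aligned)
41..42  version  (1B, 1-aligned)
42..44  mtime  (2B, 2-aligned)
44..48  n_entries  (4B, 4-aligned)
48..53  offset  (5B, 1-aligned)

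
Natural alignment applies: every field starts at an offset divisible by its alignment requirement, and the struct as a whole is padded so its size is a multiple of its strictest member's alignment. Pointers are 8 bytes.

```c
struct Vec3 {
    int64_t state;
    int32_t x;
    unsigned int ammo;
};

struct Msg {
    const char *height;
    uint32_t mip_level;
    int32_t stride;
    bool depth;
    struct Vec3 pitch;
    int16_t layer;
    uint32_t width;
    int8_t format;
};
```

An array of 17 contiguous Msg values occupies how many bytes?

952

Vec3: @0: state [8B, align 8] → 8; @8: x [4B, align 4] → 12; @12: ammo [4B, align 4] → 16; size 16, align 8
@0: height [8B, align 8] → 8
@8: mip_level [4B, align 4] → 12
@12: stride [4B, align 4] → 16
@16: depth [1B, align 1] → 17
+7 pad (align 8)
@24: pitch [16B, align 8] → 40
@40: layer [2B, align 2] → 42
+2 pad (align 4)
@44: width [4B, align 4] → 48
@48: format [1B, align 1] → 49
+7 tail pad (align 8)
size 56, align 8
array of 17: 17 × 56 = 952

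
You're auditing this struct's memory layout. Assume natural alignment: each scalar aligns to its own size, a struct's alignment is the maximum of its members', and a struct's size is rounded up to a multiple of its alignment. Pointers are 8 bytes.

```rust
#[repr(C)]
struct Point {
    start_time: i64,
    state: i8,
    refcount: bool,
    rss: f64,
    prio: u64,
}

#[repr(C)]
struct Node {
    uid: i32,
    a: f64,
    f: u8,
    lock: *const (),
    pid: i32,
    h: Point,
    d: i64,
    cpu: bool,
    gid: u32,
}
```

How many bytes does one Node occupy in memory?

88

Point: @0: start_time [8B, align 8] → 8; @8: state [1B, align 1] → 9; @9: refcount [1B, align 1] → 10; +6 pad (align 8); @16: rss [8B, align 8] → 24; @24: prio [8B, align 8] → 32; size 32, align 8
@0: uid [4B, align 4] → 4
+4 pad (align 8)
@8: a [8B, align 8] → 16
@16: f [1B, align 1] → 17
+7 pad (align 8)
@24: lock [8B, align 8] → 32
@32: pid [4B, align 4] → 36
+4 pad (align 8)
@40: h [32B, align 8] → 72
@72: d [8B, align 8] → 80
@80: cpu [1B, align 1] → 81
+3 pad (align 4)
@84: gid [4B, align 4] → 88
size 88, align 8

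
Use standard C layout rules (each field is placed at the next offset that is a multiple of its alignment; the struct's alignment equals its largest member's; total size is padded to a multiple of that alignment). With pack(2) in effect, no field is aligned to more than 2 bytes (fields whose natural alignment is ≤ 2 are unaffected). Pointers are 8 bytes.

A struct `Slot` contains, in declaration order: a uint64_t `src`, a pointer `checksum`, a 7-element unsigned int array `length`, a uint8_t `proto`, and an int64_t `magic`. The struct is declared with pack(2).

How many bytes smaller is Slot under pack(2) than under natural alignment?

natural layout:
  @0: src [8B, align 8] → 8
  @8: checksum [8B, align 8] → 16
  @16: length [28B, align 4] → 44
  @44: proto [1B, align 1] → 45
  +3 pad (align 8)
  @48: magic [8B, align 8] → 56
  size 56, align 8
packed(2) layout:
  @0: src [8B, align 2] → 8
  @8: checksum [8B, align 2] → 16
  @16: length [28B, align 2] → 44
  @44: proto [1B, align 1] → 45
  +1 pad (align 2)
  @46: magic [8B, align 2] → 54
  size 54, align 2
56 − 54 = 2

2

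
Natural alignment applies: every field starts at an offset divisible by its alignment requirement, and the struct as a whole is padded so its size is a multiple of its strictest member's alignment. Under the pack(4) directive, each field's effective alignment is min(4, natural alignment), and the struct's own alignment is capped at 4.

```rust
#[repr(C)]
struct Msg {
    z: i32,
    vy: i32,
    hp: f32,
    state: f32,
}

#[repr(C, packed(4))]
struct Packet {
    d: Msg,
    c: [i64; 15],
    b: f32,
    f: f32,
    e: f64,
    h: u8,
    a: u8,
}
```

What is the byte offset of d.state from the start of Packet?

Msg: @0: z [4B, align 4] → 4; @4: vy [4B, align 4] → 8; @8: hp [4B, align 4] → 12; @12: state [4B, align 4] → 16; size 16, align 4
@0: d [16B, align 4] → 16
within Msg: state at 12
0 + 12 = 12

12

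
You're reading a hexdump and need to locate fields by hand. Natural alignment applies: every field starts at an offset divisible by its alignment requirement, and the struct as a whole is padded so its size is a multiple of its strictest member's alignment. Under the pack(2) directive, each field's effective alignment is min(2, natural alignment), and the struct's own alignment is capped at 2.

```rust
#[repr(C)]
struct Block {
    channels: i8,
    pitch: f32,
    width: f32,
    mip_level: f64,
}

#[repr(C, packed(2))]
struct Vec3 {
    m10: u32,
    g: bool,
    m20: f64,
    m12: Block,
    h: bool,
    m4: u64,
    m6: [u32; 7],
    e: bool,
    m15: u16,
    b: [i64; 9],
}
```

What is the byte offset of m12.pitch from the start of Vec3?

Block: 0..1  channels  (1B, 1-aligned); 1..4  -- padding (3B); 4..8  pitch  (4B, 4-aligned); 8..12  width  (4B, 4-aligned); 12..16  -- padding (4B); 16..24  mip_level  (8B, 8-aligned); sizeof = 24, alignof = 8
0..4  m10  (4B, 2-aligned)
4..5  g  (1B, 1-aligned)
5..6  -- padding (1B)
6..14  m20  (8B, 2-aligned)
14..38  m12  (24B, 2-aligned)
within Block: pitch at 4
14 + 4 = 18

18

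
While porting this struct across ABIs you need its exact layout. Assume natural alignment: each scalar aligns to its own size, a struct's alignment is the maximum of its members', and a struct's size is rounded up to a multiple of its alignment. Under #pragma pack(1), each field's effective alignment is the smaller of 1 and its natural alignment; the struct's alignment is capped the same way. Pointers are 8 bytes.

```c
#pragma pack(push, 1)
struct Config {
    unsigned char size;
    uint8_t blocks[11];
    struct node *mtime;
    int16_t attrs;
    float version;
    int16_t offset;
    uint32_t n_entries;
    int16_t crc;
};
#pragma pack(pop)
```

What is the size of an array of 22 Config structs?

0..1  size  (1B, 1-aligned)
1..12  blocks  (11B, 1-aligned)
12..20  mtime  (8B, 1-aligned)
20..22  attrs  (2B, 1-aligned)
22..26  version  (4B, 1-aligned)
26..28  offset  (2B, 1-aligned)
28..32  n_entries  (4B, 1-aligned)
32..34  crc  (2B, 1-aligned)
sizeof = 34, alignof = 1
array of 22: 22 × 34 = 748

748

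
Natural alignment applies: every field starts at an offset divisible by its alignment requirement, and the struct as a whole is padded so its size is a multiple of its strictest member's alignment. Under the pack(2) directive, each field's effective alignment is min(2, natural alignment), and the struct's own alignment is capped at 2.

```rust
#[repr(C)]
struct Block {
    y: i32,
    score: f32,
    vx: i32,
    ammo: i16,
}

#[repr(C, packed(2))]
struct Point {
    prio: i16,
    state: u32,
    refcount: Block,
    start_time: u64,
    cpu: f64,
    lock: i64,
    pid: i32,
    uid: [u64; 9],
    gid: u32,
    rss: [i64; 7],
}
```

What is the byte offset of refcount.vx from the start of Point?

14

Block: 0..4  y  (4B, 4-aligned); 4..8  score  (4B, 4-aligned); 8..12  vx  (4B, 4-aligned); 12..14  ammo  (2B, 2-aligned); 14..16  -- tail padding (2B); sizeof = 16, alignof = 4
0..2  prio  (2B, 2-aligned)
2..6  state  (4B, 2-aligned)
6..22  refcount  (16B, 2-aligned)
within Block: vx at 8
6 + 8 = 14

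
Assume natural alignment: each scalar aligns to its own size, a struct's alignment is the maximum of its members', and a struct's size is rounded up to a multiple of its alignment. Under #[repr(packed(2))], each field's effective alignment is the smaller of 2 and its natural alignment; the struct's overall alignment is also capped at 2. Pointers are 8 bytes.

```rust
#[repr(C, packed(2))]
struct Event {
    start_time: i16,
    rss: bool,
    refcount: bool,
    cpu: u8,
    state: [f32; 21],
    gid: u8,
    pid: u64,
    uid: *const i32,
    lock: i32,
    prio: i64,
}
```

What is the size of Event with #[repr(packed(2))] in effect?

120

0..2  start_time  (2B, 2-aligned)
2..3  rss  (1B, 1-aligned)
3..4  refcount  (1B, 1-aligned)
4..5  cpu  (1B, 1-aligned)
5..6  -- padding (1B)
6..90  state  (84B, 2-aligned)
90..91  gid  (1B, 1-aligned)
91..92  -- padding (1B)
92..100  pid  (8B, 2-aligned)
100..108  uid  (8B, 2-aligned)
108..112  lock  (4B, 2-aligned)
112..120  prio  (8B, 2-aligned)
sizeof = 120, alignof = 2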